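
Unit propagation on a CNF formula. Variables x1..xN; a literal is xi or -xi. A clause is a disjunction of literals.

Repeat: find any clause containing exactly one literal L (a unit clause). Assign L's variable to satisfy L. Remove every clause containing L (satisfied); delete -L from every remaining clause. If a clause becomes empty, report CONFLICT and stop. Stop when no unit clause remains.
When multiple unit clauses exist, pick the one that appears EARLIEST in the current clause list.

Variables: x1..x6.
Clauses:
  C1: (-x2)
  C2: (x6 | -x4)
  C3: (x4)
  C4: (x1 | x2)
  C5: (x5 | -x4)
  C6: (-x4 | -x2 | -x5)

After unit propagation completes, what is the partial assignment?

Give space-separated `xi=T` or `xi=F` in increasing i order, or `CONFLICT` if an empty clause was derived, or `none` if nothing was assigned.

unit clause [-2] forces x2=F; simplify:
  drop 2 from [1, 2] -> [1]
  satisfied 2 clause(s); 4 remain; assigned so far: [2]
unit clause [4] forces x4=T; simplify:
  drop -4 from [6, -4] -> [6]
  drop -4 from [5, -4] -> [5]
  satisfied 1 clause(s); 3 remain; assigned so far: [2, 4]
unit clause [6] forces x6=T; simplify:
  satisfied 1 clause(s); 2 remain; assigned so far: [2, 4, 6]
unit clause [1] forces x1=T; simplify:
  satisfied 1 clause(s); 1 remain; assigned so far: [1, 2, 4, 6]
unit clause [5] forces x5=T; simplify:
  satisfied 1 clause(s); 0 remain; assigned so far: [1, 2, 4, 5, 6]

Answer: x1=T x2=F x4=T x5=T x6=T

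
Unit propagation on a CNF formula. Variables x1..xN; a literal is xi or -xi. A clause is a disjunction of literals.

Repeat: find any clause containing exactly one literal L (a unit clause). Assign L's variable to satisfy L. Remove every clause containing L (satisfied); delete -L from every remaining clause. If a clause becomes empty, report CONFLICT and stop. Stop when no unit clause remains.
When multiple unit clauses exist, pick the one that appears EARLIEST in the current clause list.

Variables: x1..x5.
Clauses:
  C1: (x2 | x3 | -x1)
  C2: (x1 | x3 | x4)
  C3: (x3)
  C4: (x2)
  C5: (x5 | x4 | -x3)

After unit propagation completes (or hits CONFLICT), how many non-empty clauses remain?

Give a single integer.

Answer: 1

Derivation:
unit clause [3] forces x3=T; simplify:
  drop -3 from [5, 4, -3] -> [5, 4]
  satisfied 3 clause(s); 2 remain; assigned so far: [3]
unit clause [2] forces x2=T; simplify:
  satisfied 1 clause(s); 1 remain; assigned so far: [2, 3]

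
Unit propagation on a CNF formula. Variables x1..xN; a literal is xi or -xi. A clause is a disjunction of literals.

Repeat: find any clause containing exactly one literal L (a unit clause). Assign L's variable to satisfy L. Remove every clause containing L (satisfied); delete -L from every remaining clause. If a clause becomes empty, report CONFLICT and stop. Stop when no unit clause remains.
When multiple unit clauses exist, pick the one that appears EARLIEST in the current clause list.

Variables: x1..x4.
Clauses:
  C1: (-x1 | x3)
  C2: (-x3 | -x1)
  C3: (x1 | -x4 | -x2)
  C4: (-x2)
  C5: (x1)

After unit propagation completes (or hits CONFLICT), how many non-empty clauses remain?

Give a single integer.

Answer: 0

Derivation:
unit clause [-2] forces x2=F; simplify:
  satisfied 2 clause(s); 3 remain; assigned so far: [2]
unit clause [1] forces x1=T; simplify:
  drop -1 from [-1, 3] -> [3]
  drop -1 from [-3, -1] -> [-3]
  satisfied 1 clause(s); 2 remain; assigned so far: [1, 2]
unit clause [3] forces x3=T; simplify:
  drop -3 from [-3] -> [] (empty!)
  satisfied 1 clause(s); 1 remain; assigned so far: [1, 2, 3]
CONFLICT (empty clause)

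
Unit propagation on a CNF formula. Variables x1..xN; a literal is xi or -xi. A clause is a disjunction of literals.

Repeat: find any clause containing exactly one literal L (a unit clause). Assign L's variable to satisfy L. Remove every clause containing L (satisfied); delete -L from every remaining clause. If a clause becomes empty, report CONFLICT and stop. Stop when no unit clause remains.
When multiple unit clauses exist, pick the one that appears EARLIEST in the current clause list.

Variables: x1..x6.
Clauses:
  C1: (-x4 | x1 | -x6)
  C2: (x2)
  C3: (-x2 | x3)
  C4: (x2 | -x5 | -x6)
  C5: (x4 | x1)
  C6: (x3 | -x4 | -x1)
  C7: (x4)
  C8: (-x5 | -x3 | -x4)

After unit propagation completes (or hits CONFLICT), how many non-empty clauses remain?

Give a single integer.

unit clause [2] forces x2=T; simplify:
  drop -2 from [-2, 3] -> [3]
  satisfied 2 clause(s); 6 remain; assigned so far: [2]
unit clause [3] forces x3=T; simplify:
  drop -3 from [-5, -3, -4] -> [-5, -4]
  satisfied 2 clause(s); 4 remain; assigned so far: [2, 3]
unit clause [4] forces x4=T; simplify:
  drop -4 from [-4, 1, -6] -> [1, -6]
  drop -4 from [-5, -4] -> [-5]
  satisfied 2 clause(s); 2 remain; assigned so far: [2, 3, 4]
unit clause [-5] forces x5=F; simplify:
  satisfied 1 clause(s); 1 remain; assigned so far: [2, 3, 4, 5]

Answer: 1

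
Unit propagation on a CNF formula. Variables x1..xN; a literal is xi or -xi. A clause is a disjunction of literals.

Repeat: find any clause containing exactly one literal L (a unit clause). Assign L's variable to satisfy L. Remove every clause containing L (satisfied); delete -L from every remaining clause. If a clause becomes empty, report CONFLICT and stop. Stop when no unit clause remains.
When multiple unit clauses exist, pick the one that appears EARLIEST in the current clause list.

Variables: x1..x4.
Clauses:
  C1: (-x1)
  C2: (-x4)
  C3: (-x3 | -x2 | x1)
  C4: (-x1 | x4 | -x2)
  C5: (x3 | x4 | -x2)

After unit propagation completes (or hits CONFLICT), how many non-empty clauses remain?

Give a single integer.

Answer: 2

Derivation:
unit clause [-1] forces x1=F; simplify:
  drop 1 from [-3, -2, 1] -> [-3, -2]
  satisfied 2 clause(s); 3 remain; assigned so far: [1]
unit clause [-4] forces x4=F; simplify:
  drop 4 from [3, 4, -2] -> [3, -2]
  satisfied 1 clause(s); 2 remain; assigned so far: [1, 4]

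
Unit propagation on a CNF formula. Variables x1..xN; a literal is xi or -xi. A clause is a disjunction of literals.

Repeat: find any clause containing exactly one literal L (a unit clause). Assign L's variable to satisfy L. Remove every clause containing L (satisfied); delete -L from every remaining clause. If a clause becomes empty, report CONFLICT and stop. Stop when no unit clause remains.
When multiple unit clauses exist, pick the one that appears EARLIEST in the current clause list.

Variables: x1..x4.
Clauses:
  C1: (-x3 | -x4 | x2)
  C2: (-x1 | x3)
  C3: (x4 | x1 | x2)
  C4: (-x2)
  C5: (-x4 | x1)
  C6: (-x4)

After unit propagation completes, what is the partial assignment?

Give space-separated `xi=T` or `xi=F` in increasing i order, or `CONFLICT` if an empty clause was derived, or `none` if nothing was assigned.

unit clause [-2] forces x2=F; simplify:
  drop 2 from [-3, -4, 2] -> [-3, -4]
  drop 2 from [4, 1, 2] -> [4, 1]
  satisfied 1 clause(s); 5 remain; assigned so far: [2]
unit clause [-4] forces x4=F; simplify:
  drop 4 from [4, 1] -> [1]
  satisfied 3 clause(s); 2 remain; assigned so far: [2, 4]
unit clause [1] forces x1=T; simplify:
  drop -1 from [-1, 3] -> [3]
  satisfied 1 clause(s); 1 remain; assigned so far: [1, 2, 4]
unit clause [3] forces x3=T; simplify:
  satisfied 1 clause(s); 0 remain; assigned so far: [1, 2, 3, 4]

Answer: x1=T x2=F x3=T x4=F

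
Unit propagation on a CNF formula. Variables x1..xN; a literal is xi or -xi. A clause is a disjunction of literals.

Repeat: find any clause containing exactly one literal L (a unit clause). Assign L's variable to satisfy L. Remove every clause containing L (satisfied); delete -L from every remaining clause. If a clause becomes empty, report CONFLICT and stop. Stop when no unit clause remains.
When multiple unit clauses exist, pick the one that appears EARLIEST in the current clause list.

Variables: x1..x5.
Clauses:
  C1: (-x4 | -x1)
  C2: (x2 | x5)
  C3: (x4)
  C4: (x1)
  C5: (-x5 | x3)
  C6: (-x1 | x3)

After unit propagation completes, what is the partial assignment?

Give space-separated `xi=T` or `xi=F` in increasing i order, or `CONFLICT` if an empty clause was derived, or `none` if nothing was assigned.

unit clause [4] forces x4=T; simplify:
  drop -4 from [-4, -1] -> [-1]
  satisfied 1 clause(s); 5 remain; assigned so far: [4]
unit clause [-1] forces x1=F; simplify:
  drop 1 from [1] -> [] (empty!)
  satisfied 2 clause(s); 3 remain; assigned so far: [1, 4]
CONFLICT (empty clause)

Answer: CONFLICT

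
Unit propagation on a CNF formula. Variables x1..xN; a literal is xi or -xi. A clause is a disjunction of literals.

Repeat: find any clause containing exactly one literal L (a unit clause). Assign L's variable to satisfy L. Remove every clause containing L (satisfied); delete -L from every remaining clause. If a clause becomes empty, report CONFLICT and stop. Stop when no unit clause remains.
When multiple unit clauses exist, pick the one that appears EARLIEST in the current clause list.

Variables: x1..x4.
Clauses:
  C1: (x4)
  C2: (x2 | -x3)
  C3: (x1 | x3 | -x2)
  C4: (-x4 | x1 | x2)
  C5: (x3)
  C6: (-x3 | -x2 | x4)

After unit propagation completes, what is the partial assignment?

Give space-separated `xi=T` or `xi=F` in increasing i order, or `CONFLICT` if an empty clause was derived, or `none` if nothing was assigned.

Answer: x2=T x3=T x4=T

Derivation:
unit clause [4] forces x4=T; simplify:
  drop -4 from [-4, 1, 2] -> [1, 2]
  satisfied 2 clause(s); 4 remain; assigned so far: [4]
unit clause [3] forces x3=T; simplify:
  drop -3 from [2, -3] -> [2]
  satisfied 2 clause(s); 2 remain; assigned so far: [3, 4]
unit clause [2] forces x2=T; simplify:
  satisfied 2 clause(s); 0 remain; assigned so far: [2, 3, 4]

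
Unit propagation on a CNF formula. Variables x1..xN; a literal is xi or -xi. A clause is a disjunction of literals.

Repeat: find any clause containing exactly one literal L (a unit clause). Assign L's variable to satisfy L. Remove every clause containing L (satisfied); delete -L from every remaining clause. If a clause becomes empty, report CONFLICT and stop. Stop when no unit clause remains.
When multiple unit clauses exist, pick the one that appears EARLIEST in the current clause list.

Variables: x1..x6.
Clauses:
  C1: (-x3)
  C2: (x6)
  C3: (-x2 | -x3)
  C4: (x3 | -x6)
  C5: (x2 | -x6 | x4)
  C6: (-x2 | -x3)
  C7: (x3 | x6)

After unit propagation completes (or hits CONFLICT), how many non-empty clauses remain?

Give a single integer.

Answer: 1

Derivation:
unit clause [-3] forces x3=F; simplify:
  drop 3 from [3, -6] -> [-6]
  drop 3 from [3, 6] -> [6]
  satisfied 3 clause(s); 4 remain; assigned so far: [3]
unit clause [6] forces x6=T; simplify:
  drop -6 from [-6] -> [] (empty!)
  drop -6 from [2, -6, 4] -> [2, 4]
  satisfied 2 clause(s); 2 remain; assigned so far: [3, 6]
CONFLICT (empty clause)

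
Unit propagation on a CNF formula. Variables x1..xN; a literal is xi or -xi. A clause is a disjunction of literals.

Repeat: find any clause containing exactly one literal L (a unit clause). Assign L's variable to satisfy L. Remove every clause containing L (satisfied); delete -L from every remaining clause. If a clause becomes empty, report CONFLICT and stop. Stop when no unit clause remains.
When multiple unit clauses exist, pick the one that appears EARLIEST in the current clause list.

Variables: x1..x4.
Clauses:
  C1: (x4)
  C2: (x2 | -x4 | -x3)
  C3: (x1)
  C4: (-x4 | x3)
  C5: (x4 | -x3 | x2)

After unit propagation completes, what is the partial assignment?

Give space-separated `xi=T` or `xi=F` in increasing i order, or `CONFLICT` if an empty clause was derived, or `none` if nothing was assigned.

unit clause [4] forces x4=T; simplify:
  drop -4 from [2, -4, -3] -> [2, -3]
  drop -4 from [-4, 3] -> [3]
  satisfied 2 clause(s); 3 remain; assigned so far: [4]
unit clause [1] forces x1=T; simplify:
  satisfied 1 clause(s); 2 remain; assigned so far: [1, 4]
unit clause [3] forces x3=T; simplify:
  drop -3 from [2, -3] -> [2]
  satisfied 1 clause(s); 1 remain; assigned so far: [1, 3, 4]
unit clause [2] forces x2=T; simplify:
  satisfied 1 clause(s); 0 remain; assigned so far: [1, 2, 3, 4]

Answer: x1=T x2=T x3=T x4=T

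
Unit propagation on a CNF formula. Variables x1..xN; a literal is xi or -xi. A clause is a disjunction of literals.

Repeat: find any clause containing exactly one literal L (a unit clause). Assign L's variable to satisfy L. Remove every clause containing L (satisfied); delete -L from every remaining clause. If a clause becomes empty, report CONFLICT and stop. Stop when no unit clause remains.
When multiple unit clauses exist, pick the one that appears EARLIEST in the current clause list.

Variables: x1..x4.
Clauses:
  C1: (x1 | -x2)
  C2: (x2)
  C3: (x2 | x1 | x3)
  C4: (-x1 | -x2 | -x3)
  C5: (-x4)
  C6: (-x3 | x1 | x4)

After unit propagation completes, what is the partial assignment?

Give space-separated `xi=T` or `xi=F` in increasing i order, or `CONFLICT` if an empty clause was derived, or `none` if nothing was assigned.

unit clause [2] forces x2=T; simplify:
  drop -2 from [1, -2] -> [1]
  drop -2 from [-1, -2, -3] -> [-1, -3]
  satisfied 2 clause(s); 4 remain; assigned so far: [2]
unit clause [1] forces x1=T; simplify:
  drop -1 from [-1, -3] -> [-3]
  satisfied 2 clause(s); 2 remain; assigned so far: [1, 2]
unit clause [-3] forces x3=F; simplify:
  satisfied 1 clause(s); 1 remain; assigned so far: [1, 2, 3]
unit clause [-4] forces x4=F; simplify:
  satisfied 1 clause(s); 0 remain; assigned so far: [1, 2, 3, 4]

Answer: x1=T x2=T x3=F x4=F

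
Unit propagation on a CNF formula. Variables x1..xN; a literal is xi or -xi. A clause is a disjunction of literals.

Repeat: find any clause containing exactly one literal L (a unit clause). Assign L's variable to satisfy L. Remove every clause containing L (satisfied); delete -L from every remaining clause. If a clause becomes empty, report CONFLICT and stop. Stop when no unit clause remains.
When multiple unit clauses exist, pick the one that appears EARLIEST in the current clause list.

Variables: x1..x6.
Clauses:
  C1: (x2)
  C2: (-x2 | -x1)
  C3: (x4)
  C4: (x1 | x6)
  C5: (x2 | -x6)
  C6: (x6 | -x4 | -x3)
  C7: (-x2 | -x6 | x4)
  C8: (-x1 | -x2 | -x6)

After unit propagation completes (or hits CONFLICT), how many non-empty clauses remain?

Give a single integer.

Answer: 0

Derivation:
unit clause [2] forces x2=T; simplify:
  drop -2 from [-2, -1] -> [-1]
  drop -2 from [-2, -6, 4] -> [-6, 4]
  drop -2 from [-1, -2, -6] -> [-1, -6]
  satisfied 2 clause(s); 6 remain; assigned so far: [2]
unit clause [-1] forces x1=F; simplify:
  drop 1 from [1, 6] -> [6]
  satisfied 2 clause(s); 4 remain; assigned so far: [1, 2]
unit clause [4] forces x4=T; simplify:
  drop -4 from [6, -4, -3] -> [6, -3]
  satisfied 2 clause(s); 2 remain; assigned so far: [1, 2, 4]
unit clause [6] forces x6=T; simplify:
  satisfied 2 clause(s); 0 remain; assigned so far: [1, 2, 4, 6]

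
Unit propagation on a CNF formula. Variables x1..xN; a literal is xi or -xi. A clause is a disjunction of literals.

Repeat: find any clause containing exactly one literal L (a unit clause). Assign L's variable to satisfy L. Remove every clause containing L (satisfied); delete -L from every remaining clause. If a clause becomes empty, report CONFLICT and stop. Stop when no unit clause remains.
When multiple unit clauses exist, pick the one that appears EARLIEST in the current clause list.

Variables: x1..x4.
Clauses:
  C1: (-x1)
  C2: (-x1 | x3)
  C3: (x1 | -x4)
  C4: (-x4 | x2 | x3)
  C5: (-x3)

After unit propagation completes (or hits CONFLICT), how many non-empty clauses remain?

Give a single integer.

unit clause [-1] forces x1=F; simplify:
  drop 1 from [1, -4] -> [-4]
  satisfied 2 clause(s); 3 remain; assigned so far: [1]
unit clause [-4] forces x4=F; simplify:
  satisfied 2 clause(s); 1 remain; assigned so far: [1, 4]
unit clause [-3] forces x3=F; simplify:
  satisfied 1 clause(s); 0 remain; assigned so far: [1, 3, 4]

Answer: 0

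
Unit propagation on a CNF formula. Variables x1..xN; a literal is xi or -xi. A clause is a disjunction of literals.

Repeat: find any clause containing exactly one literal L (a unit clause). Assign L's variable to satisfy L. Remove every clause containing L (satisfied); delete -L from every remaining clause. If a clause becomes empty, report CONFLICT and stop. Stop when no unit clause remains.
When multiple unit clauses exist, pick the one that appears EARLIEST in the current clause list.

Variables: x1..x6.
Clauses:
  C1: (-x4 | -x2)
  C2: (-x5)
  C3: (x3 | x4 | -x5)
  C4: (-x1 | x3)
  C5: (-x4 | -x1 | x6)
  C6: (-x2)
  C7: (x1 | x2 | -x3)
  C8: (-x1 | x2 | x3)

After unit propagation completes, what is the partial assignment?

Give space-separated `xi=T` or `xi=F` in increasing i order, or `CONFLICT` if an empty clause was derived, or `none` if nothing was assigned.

unit clause [-5] forces x5=F; simplify:
  satisfied 2 clause(s); 6 remain; assigned so far: [5]
unit clause [-2] forces x2=F; simplify:
  drop 2 from [1, 2, -3] -> [1, -3]
  drop 2 from [-1, 2, 3] -> [-1, 3]
  satisfied 2 clause(s); 4 remain; assigned so far: [2, 5]

Answer: x2=F x5=F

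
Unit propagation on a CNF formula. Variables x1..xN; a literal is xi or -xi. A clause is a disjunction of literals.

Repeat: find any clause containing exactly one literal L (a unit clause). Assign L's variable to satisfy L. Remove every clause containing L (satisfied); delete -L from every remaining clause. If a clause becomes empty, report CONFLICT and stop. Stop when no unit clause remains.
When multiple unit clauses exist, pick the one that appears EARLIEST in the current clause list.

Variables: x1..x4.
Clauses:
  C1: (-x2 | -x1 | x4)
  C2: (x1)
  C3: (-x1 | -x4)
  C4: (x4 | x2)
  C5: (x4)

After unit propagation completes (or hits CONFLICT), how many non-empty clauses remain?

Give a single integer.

Answer: 2

Derivation:
unit clause [1] forces x1=T; simplify:
  drop -1 from [-2, -1, 4] -> [-2, 4]
  drop -1 from [-1, -4] -> [-4]
  satisfied 1 clause(s); 4 remain; assigned so far: [1]
unit clause [-4] forces x4=F; simplify:
  drop 4 from [-2, 4] -> [-2]
  drop 4 from [4, 2] -> [2]
  drop 4 from [4] -> [] (empty!)
  satisfied 1 clause(s); 3 remain; assigned so far: [1, 4]
CONFLICT (empty clause)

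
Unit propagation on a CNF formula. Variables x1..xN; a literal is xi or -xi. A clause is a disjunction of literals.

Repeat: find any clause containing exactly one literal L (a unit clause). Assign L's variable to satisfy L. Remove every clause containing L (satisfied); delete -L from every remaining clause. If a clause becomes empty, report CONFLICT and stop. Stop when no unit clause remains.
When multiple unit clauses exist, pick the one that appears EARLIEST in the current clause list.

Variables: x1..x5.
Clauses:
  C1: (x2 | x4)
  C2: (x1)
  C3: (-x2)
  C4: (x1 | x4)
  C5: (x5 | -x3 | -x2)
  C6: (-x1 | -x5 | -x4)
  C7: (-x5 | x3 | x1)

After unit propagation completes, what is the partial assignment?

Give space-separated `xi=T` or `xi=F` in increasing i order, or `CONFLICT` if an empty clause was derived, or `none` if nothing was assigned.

Answer: x1=T x2=F x4=T x5=F

Derivation:
unit clause [1] forces x1=T; simplify:
  drop -1 from [-1, -5, -4] -> [-5, -4]
  satisfied 3 clause(s); 4 remain; assigned so far: [1]
unit clause [-2] forces x2=F; simplify:
  drop 2 from [2, 4] -> [4]
  satisfied 2 clause(s); 2 remain; assigned so far: [1, 2]
unit clause [4] forces x4=T; simplify:
  drop -4 from [-5, -4] -> [-5]
  satisfied 1 clause(s); 1 remain; assigned so far: [1, 2, 4]
unit clause [-5] forces x5=F; simplify:
  satisfied 1 clause(s); 0 remain; assigned so far: [1, 2, 4, 5]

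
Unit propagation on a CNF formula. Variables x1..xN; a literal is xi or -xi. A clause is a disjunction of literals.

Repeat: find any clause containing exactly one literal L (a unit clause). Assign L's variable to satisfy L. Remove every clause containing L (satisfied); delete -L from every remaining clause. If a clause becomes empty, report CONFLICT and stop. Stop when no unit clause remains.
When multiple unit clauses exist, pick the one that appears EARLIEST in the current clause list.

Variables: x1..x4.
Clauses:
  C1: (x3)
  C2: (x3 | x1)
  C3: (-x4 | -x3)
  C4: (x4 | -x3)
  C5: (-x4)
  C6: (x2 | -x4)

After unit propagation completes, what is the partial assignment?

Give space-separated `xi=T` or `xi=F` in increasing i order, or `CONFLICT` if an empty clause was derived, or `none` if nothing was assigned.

Answer: CONFLICT

Derivation:
unit clause [3] forces x3=T; simplify:
  drop -3 from [-4, -3] -> [-4]
  drop -3 from [4, -3] -> [4]
  satisfied 2 clause(s); 4 remain; assigned so far: [3]
unit clause [-4] forces x4=F; simplify:
  drop 4 from [4] -> [] (empty!)
  satisfied 3 clause(s); 1 remain; assigned so far: [3, 4]
CONFLICT (empty clause)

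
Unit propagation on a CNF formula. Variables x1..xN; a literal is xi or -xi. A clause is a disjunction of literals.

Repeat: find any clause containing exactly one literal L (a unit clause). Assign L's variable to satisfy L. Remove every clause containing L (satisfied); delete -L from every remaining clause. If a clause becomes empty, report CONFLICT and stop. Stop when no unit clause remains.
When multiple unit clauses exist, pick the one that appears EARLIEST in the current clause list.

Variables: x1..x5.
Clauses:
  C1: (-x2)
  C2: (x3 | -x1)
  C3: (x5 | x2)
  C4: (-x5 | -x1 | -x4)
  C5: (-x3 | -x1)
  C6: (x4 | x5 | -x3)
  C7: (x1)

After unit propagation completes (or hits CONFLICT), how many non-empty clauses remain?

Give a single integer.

Answer: 1

Derivation:
unit clause [-2] forces x2=F; simplify:
  drop 2 from [5, 2] -> [5]
  satisfied 1 clause(s); 6 remain; assigned so far: [2]
unit clause [5] forces x5=T; simplify:
  drop -5 from [-5, -1, -4] -> [-1, -4]
  satisfied 2 clause(s); 4 remain; assigned so far: [2, 5]
unit clause [1] forces x1=T; simplify:
  drop -1 from [3, -1] -> [3]
  drop -1 from [-1, -4] -> [-4]
  drop -1 from [-3, -1] -> [-3]
  satisfied 1 clause(s); 3 remain; assigned so far: [1, 2, 5]
unit clause [3] forces x3=T; simplify:
  drop -3 from [-3] -> [] (empty!)
  satisfied 1 clause(s); 2 remain; assigned so far: [1, 2, 3, 5]
CONFLICT (empty clause)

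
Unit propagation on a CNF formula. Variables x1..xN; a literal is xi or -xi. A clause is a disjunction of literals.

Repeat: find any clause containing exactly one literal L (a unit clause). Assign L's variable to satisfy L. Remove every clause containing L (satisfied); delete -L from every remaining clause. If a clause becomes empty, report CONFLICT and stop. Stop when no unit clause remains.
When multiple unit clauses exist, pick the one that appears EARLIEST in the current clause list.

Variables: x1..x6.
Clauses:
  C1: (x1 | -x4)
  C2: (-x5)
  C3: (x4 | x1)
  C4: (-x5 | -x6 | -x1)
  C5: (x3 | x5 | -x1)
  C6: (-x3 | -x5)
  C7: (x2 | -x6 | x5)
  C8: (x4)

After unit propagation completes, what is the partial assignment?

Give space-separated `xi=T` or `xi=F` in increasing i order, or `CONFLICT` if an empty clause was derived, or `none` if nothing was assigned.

unit clause [-5] forces x5=F; simplify:
  drop 5 from [3, 5, -1] -> [3, -1]
  drop 5 from [2, -6, 5] -> [2, -6]
  satisfied 3 clause(s); 5 remain; assigned so far: [5]
unit clause [4] forces x4=T; simplify:
  drop -4 from [1, -4] -> [1]
  satisfied 2 clause(s); 3 remain; assigned so far: [4, 5]
unit clause [1] forces x1=T; simplify:
  drop -1 from [3, -1] -> [3]
  satisfied 1 clause(s); 2 remain; assigned so far: [1, 4, 5]
unit clause [3] forces x3=T; simplify:
  satisfied 1 clause(s); 1 remain; assigned so far: [1, 3, 4, 5]

Answer: x1=T x3=T x4=T x5=F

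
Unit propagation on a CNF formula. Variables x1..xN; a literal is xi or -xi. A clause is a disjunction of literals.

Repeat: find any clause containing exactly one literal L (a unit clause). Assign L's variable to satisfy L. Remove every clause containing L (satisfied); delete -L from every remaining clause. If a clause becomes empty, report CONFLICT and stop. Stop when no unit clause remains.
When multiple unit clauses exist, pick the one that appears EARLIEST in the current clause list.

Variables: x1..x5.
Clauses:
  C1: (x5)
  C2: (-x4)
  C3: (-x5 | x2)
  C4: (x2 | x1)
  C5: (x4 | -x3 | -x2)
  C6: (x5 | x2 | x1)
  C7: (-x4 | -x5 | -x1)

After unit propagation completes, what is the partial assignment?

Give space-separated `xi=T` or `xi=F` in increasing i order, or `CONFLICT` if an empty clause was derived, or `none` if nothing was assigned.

Answer: x2=T x3=F x4=F x5=T

Derivation:
unit clause [5] forces x5=T; simplify:
  drop -5 from [-5, 2] -> [2]
  drop -5 from [-4, -5, -1] -> [-4, -1]
  satisfied 2 clause(s); 5 remain; assigned so far: [5]
unit clause [-4] forces x4=F; simplify:
  drop 4 from [4, -3, -2] -> [-3, -2]
  satisfied 2 clause(s); 3 remain; assigned so far: [4, 5]
unit clause [2] forces x2=T; simplify:
  drop -2 from [-3, -2] -> [-3]
  satisfied 2 clause(s); 1 remain; assigned so far: [2, 4, 5]
unit clause [-3] forces x3=F; simplify:
  satisfied 1 clause(s); 0 remain; assigned so far: [2, 3, 4, 5]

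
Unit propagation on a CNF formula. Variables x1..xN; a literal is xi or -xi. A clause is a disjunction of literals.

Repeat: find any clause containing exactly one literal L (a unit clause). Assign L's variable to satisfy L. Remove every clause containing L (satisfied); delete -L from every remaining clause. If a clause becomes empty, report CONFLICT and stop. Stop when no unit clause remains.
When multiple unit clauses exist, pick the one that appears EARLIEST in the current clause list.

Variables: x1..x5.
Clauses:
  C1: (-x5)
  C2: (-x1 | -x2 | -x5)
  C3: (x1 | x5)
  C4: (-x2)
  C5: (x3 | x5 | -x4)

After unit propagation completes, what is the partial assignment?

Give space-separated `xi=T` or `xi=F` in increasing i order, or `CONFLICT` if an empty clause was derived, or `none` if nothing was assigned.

Answer: x1=T x2=F x5=F

Derivation:
unit clause [-5] forces x5=F; simplify:
  drop 5 from [1, 5] -> [1]
  drop 5 from [3, 5, -4] -> [3, -4]
  satisfied 2 clause(s); 3 remain; assigned so far: [5]
unit clause [1] forces x1=T; simplify:
  satisfied 1 clause(s); 2 remain; assigned so far: [1, 5]
unit clause [-2] forces x2=F; simplify:
  satisfied 1 clause(s); 1 remain; assigned so far: [1, 2, 5]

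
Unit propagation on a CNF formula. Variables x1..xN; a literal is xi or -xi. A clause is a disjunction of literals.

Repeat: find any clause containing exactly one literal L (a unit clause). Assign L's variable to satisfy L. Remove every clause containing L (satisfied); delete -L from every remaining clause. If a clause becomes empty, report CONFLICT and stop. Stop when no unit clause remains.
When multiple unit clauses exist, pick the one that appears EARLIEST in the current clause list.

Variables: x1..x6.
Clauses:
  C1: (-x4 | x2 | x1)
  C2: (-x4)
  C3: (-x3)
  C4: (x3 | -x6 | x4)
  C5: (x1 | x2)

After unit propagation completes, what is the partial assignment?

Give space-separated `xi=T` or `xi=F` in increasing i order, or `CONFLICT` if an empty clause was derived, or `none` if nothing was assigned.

unit clause [-4] forces x4=F; simplify:
  drop 4 from [3, -6, 4] -> [3, -6]
  satisfied 2 clause(s); 3 remain; assigned so far: [4]
unit clause [-3] forces x3=F; simplify:
  drop 3 from [3, -6] -> [-6]
  satisfied 1 clause(s); 2 remain; assigned so far: [3, 4]
unit clause [-6] forces x6=F; simplify:
  satisfied 1 clause(s); 1 remain; assigned so far: [3, 4, 6]

Answer: x3=F x4=F x6=F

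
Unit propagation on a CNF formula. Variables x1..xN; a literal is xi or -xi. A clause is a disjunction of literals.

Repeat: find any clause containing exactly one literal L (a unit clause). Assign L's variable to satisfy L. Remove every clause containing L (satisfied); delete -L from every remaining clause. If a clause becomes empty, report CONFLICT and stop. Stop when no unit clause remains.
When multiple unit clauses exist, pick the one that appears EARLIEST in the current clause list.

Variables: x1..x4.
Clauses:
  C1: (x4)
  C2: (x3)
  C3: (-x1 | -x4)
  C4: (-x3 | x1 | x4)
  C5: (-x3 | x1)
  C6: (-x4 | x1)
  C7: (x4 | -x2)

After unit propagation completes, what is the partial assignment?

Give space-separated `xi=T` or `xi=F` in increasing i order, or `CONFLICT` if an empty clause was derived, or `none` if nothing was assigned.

unit clause [4] forces x4=T; simplify:
  drop -4 from [-1, -4] -> [-1]
  drop -4 from [-4, 1] -> [1]
  satisfied 3 clause(s); 4 remain; assigned so far: [4]
unit clause [3] forces x3=T; simplify:
  drop -3 from [-3, 1] -> [1]
  satisfied 1 clause(s); 3 remain; assigned so far: [3, 4]
unit clause [-1] forces x1=F; simplify:
  drop 1 from [1] -> [] (empty!)
  drop 1 from [1] -> [] (empty!)
  satisfied 1 clause(s); 2 remain; assigned so far: [1, 3, 4]
CONFLICT (empty clause)

Answer: CONFLICT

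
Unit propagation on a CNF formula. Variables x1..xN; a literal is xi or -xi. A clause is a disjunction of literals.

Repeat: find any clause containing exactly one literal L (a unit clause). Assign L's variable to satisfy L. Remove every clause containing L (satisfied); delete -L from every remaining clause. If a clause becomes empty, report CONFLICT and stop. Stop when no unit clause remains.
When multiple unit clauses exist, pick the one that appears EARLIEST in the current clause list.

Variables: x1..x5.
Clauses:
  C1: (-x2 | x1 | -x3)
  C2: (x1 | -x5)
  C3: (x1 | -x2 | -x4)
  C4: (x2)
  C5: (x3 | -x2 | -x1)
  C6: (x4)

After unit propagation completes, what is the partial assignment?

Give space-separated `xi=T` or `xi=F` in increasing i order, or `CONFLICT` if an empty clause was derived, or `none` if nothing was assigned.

Answer: x1=T x2=T x3=T x4=T

Derivation:
unit clause [2] forces x2=T; simplify:
  drop -2 from [-2, 1, -3] -> [1, -3]
  drop -2 from [1, -2, -4] -> [1, -4]
  drop -2 from [3, -2, -1] -> [3, -1]
  satisfied 1 clause(s); 5 remain; assigned so far: [2]
unit clause [4] forces x4=T; simplify:
  drop -4 from [1, -4] -> [1]
  satisfied 1 clause(s); 4 remain; assigned so far: [2, 4]
unit clause [1] forces x1=T; simplify:
  drop -1 from [3, -1] -> [3]
  satisfied 3 clause(s); 1 remain; assigned so far: [1, 2, 4]
unit clause [3] forces x3=T; simplify:
  satisfied 1 clause(s); 0 remain; assigned so far: [1, 2, 3, 4]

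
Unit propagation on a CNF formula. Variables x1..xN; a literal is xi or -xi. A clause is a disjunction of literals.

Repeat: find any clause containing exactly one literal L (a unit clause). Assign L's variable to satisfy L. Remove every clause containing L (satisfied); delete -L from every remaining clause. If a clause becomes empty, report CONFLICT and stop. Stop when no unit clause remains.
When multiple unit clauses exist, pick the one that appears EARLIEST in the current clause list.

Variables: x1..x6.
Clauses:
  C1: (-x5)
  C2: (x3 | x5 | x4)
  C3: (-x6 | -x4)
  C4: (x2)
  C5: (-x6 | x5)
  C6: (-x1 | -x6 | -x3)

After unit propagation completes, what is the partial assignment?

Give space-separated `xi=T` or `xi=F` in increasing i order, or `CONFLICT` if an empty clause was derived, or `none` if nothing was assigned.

Answer: x2=T x5=F x6=F

Derivation:
unit clause [-5] forces x5=F; simplify:
  drop 5 from [3, 5, 4] -> [3, 4]
  drop 5 from [-6, 5] -> [-6]
  satisfied 1 clause(s); 5 remain; assigned so far: [5]
unit clause [2] forces x2=T; simplify:
  satisfied 1 clause(s); 4 remain; assigned so far: [2, 5]
unit clause [-6] forces x6=F; simplify:
  satisfied 3 clause(s); 1 remain; assigned so far: [2, 5, 6]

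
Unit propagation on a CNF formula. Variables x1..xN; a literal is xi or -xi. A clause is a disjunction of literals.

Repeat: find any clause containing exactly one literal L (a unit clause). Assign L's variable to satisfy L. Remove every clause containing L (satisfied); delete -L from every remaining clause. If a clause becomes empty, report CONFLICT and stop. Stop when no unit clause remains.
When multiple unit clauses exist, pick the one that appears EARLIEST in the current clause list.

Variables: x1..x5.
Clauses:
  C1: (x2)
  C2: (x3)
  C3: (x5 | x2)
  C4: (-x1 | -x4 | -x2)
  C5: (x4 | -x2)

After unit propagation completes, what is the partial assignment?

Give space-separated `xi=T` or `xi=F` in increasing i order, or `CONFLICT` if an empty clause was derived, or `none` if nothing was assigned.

Answer: x1=F x2=T x3=T x4=T

Derivation:
unit clause [2] forces x2=T; simplify:
  drop -2 from [-1, -4, -2] -> [-1, -4]
  drop -2 from [4, -2] -> [4]
  satisfied 2 clause(s); 3 remain; assigned so far: [2]
unit clause [3] forces x3=T; simplify:
  satisfied 1 clause(s); 2 remain; assigned so far: [2, 3]
unit clause [4] forces x4=T; simplify:
  drop -4 from [-1, -4] -> [-1]
  satisfied 1 clause(s); 1 remain; assigned so far: [2, 3, 4]
unit clause [-1] forces x1=F; simplify:
  satisfied 1 clause(s); 0 remain; assigned so far: [1, 2, 3, 4]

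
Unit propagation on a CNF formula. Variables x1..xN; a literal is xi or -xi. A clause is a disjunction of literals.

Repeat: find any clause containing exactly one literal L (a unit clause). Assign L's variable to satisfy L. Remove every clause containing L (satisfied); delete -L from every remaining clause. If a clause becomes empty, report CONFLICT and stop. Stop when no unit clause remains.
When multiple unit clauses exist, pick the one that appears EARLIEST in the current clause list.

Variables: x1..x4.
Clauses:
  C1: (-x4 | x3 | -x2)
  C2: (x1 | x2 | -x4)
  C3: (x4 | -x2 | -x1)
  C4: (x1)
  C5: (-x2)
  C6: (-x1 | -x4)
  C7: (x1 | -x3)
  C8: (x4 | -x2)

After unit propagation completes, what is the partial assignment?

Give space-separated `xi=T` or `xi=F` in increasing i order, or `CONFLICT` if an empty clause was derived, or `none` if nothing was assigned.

Answer: x1=T x2=F x4=F

Derivation:
unit clause [1] forces x1=T; simplify:
  drop -1 from [4, -2, -1] -> [4, -2]
  drop -1 from [-1, -4] -> [-4]
  satisfied 3 clause(s); 5 remain; assigned so far: [1]
unit clause [-2] forces x2=F; simplify:
  satisfied 4 clause(s); 1 remain; assigned so far: [1, 2]
unit clause [-4] forces x4=F; simplify:
  satisfied 1 clause(s); 0 remain; assigned so far: [1, 2, 4]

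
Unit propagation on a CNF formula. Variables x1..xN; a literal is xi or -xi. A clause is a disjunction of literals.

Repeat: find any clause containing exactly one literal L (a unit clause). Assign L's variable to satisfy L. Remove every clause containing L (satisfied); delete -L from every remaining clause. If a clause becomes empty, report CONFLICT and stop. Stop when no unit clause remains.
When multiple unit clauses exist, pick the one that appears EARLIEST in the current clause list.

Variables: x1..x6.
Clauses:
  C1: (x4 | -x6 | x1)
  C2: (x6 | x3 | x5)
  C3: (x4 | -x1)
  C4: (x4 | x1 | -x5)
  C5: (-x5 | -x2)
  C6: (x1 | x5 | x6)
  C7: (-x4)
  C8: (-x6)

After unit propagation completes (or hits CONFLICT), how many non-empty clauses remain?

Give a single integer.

Answer: 1

Derivation:
unit clause [-4] forces x4=F; simplify:
  drop 4 from [4, -6, 1] -> [-6, 1]
  drop 4 from [4, -1] -> [-1]
  drop 4 from [4, 1, -5] -> [1, -5]
  satisfied 1 clause(s); 7 remain; assigned so far: [4]
unit clause [-1] forces x1=F; simplify:
  drop 1 from [-6, 1] -> [-6]
  drop 1 from [1, -5] -> [-5]
  drop 1 from [1, 5, 6] -> [5, 6]
  satisfied 1 clause(s); 6 remain; assigned so far: [1, 4]
unit clause [-6] forces x6=F; simplify:
  drop 6 from [6, 3, 5] -> [3, 5]
  drop 6 from [5, 6] -> [5]
  satisfied 2 clause(s); 4 remain; assigned so far: [1, 4, 6]
unit clause [-5] forces x5=F; simplify:
  drop 5 from [3, 5] -> [3]
  drop 5 from [5] -> [] (empty!)
  satisfied 2 clause(s); 2 remain; assigned so far: [1, 4, 5, 6]
CONFLICT (empty clause)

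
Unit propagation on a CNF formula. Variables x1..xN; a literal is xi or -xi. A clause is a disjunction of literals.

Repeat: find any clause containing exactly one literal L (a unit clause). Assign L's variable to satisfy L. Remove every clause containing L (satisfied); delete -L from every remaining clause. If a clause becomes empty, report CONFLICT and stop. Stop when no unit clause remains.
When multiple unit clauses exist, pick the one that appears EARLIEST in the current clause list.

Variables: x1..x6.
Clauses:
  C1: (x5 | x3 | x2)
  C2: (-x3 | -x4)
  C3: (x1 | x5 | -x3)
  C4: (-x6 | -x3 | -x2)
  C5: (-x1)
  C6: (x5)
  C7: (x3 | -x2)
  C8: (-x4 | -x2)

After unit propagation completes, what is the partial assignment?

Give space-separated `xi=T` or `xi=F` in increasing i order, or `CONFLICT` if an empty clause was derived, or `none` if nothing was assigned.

Answer: x1=F x5=T

Derivation:
unit clause [-1] forces x1=F; simplify:
  drop 1 from [1, 5, -3] -> [5, -3]
  satisfied 1 clause(s); 7 remain; assigned so far: [1]
unit clause [5] forces x5=T; simplify:
  satisfied 3 clause(s); 4 remain; assigned so far: [1, 5]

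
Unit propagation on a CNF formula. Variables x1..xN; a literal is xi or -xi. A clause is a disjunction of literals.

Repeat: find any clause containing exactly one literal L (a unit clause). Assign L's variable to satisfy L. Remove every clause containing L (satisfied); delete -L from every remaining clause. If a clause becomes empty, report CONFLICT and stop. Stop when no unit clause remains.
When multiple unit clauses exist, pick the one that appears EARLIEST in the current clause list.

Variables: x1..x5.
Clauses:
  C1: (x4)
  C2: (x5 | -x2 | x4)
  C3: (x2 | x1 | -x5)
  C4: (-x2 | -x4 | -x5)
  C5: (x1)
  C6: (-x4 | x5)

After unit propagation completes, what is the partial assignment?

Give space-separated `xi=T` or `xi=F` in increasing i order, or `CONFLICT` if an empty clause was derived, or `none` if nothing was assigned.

Answer: x1=T x2=F x4=T x5=T

Derivation:
unit clause [4] forces x4=T; simplify:
  drop -4 from [-2, -4, -5] -> [-2, -5]
  drop -4 from [-4, 5] -> [5]
  satisfied 2 clause(s); 4 remain; assigned so far: [4]
unit clause [1] forces x1=T; simplify:
  satisfied 2 clause(s); 2 remain; assigned so far: [1, 4]
unit clause [5] forces x5=T; simplify:
  drop -5 from [-2, -5] -> [-2]
  satisfied 1 clause(s); 1 remain; assigned so far: [1, 4, 5]
unit clause [-2] forces x2=F; simplify:
  satisfied 1 clause(s); 0 remain; assigned so far: [1, 2, 4, 5]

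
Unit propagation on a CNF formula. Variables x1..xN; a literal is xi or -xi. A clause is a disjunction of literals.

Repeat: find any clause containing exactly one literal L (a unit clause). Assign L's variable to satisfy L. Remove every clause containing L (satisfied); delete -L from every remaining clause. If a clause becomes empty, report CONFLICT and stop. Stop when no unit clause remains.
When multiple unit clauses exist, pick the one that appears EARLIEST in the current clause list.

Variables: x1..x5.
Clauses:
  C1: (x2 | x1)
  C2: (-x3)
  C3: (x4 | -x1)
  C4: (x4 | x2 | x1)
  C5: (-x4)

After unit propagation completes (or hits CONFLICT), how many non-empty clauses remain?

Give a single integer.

unit clause [-3] forces x3=F; simplify:
  satisfied 1 clause(s); 4 remain; assigned so far: [3]
unit clause [-4] forces x4=F; simplify:
  drop 4 from [4, -1] -> [-1]
  drop 4 from [4, 2, 1] -> [2, 1]
  satisfied 1 clause(s); 3 remain; assigned so far: [3, 4]
unit clause [-1] forces x1=F; simplify:
  drop 1 from [2, 1] -> [2]
  drop 1 from [2, 1] -> [2]
  satisfied 1 clause(s); 2 remain; assigned so far: [1, 3, 4]
unit clause [2] forces x2=T; simplify:
  satisfied 2 clause(s); 0 remain; assigned so far: [1, 2, 3, 4]

Answer: 0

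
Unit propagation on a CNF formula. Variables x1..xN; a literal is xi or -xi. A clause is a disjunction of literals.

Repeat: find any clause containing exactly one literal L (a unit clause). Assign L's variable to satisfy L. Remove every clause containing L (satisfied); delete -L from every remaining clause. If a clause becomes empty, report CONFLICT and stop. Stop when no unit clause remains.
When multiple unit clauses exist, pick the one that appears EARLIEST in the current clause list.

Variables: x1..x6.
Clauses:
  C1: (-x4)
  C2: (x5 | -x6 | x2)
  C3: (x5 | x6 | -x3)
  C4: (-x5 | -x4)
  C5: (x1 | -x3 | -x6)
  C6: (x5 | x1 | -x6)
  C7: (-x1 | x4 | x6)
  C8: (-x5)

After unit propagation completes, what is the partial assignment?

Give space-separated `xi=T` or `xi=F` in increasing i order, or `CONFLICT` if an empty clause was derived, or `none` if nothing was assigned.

Answer: x4=F x5=F

Derivation:
unit clause [-4] forces x4=F; simplify:
  drop 4 from [-1, 4, 6] -> [-1, 6]
  satisfied 2 clause(s); 6 remain; assigned so far: [4]
unit clause [-5] forces x5=F; simplify:
  drop 5 from [5, -6, 2] -> [-6, 2]
  drop 5 from [5, 6, -3] -> [6, -3]
  drop 5 from [5, 1, -6] -> [1, -6]
  satisfied 1 clause(s); 5 remain; assigned so far: [4, 5]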